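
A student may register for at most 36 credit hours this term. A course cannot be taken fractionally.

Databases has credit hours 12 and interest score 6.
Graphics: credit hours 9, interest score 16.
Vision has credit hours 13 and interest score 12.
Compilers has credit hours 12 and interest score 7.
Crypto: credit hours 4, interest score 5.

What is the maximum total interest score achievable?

35

Treat it as a binary knapsack problem.
Allowing fractional choices, the relaxed optimum would be about 38.8, but courses are indivisible.
Graphics + Vision + Compilers: credit hours 9 + 13 + 12 = 34 ≤ 36, interest score 16 + 12 + 7 = 35.
Databases + Graphics + Vision: credit hours 12 + 9 + 13 = 34 ≤ 36, interest score 6 + 16 + 12 = 34.
Graphics + Vision + Crypto: credit hours 9 + 13 + 4 = 26 ≤ 36, interest score 16 + 12 + 5 = 33.
Best is Graphics, Vision, and Compilers with total interest score 35.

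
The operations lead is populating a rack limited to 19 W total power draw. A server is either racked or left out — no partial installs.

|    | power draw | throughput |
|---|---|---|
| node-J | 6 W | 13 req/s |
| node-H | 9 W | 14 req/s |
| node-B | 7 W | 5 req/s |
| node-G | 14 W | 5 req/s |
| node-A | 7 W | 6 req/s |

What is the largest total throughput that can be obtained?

27

Take node-J and node-H: power draw 6 + 9 = 15 ≤ 19, throughput 13 + 14 = 27.
No other feasible combination does better.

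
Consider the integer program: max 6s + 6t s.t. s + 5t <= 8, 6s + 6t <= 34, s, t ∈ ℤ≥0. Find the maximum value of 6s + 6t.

Relaxing integrality, the LP optimum is 34.00 at (s,t) = (5.67, 0), which is not an integer point.
(s,t)=(5,0): 1·5+5·0=5≤8, 6·5+6·0=30≤34, objective 30.
(s,t)=(4,0): 1·4+5·0=4≤8, 6·4+6·0=24≤34, objective 24.
Maximum is 30 at (s,t)=(5,0).

30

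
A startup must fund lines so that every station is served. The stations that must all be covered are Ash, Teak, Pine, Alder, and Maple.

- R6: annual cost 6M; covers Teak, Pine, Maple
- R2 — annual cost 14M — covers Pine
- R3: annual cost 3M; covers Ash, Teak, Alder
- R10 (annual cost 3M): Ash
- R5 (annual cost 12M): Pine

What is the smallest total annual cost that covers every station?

9

Choose R6 and R3: together they cover Ash, Teak, Pine, Alder, Maple — every station.
Total annual cost: 6 + 3 = 9.
No cover costs less than 9.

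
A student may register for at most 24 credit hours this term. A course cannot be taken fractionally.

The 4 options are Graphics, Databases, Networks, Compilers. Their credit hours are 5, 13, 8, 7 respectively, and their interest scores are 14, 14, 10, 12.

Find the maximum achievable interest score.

36

Allowing fractional choices, the relaxed optimum would be about 40.3, but courses are indivisible.
Graphics + Databases: credit hours 5 + 13 = 18 ≤ 24, interest score 14 + 14 = 28.
Graphics + Networks + Compilers: credit hours 5 + 8 + 7 = 20 ≤ 24, interest score 14 + 10 + 12 = 36.
Best is Graphics, Networks, and Compilers with total interest score 36.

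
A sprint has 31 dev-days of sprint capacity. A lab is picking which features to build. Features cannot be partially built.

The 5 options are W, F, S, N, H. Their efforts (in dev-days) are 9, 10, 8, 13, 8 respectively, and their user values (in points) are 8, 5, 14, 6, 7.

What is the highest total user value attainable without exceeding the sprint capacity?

29

Allowing fractional choices, the relaxed optimum would be about 32.0, but features are indivisible.
W + F + S: effort 9 + 10 + 8 = 27 ≤ 31, user value 8 + 5 + 14 = 27.
W + S + N: effort 9 + 8 + 13 = 30 ≤ 31, user value 8 + 14 + 6 = 28.
W + S + H: effort 9 + 8 + 8 = 25 ≤ 31, user value 8 + 14 + 7 = 29.
Best is W, S, and H with total user value 29.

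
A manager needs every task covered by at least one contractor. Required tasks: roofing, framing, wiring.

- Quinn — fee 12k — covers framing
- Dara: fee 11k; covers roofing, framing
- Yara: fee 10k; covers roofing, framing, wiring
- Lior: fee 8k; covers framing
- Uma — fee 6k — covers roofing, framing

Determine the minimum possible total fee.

10

The greedy cost-per-new-task heuristic would pick Uma and Yara for 16, but a cheaper cover exists.
Yara alone covers roofing, framing, wiring — every task.
Total fee: 10.
No cover costs less than 10.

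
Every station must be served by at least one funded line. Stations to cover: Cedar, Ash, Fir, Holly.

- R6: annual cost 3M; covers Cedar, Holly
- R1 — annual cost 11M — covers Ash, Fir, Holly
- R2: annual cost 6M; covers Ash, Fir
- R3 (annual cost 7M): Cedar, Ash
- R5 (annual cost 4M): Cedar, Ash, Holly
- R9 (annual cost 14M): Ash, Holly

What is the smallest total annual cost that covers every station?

9

Choose R6 and R2: together they cover Cedar, Ash, Fir, Holly — every station.
Total annual cost: 3 + 6 = 9.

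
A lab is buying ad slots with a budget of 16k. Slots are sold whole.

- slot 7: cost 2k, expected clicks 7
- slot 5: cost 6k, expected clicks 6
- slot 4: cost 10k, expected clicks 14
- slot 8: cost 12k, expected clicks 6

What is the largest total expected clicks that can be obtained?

This is a 0-1 knapsack instance.
Allowing fractional choices, the relaxed optimum would be about 25.0, but ad slots are indivisible.
slot 4: cost 10 ≤ 16, expected clicks 14.
slot 5 + slot 4: cost 6 + 10 = 16 ≤ 16, expected clicks 6 + 14 = 20.
slot 7 + slot 4: cost 2 + 10 = 12 ≤ 16, expected clicks 7 + 14 = 21.
Best is slot 7 and slot 4 with total expected clicks 21.

21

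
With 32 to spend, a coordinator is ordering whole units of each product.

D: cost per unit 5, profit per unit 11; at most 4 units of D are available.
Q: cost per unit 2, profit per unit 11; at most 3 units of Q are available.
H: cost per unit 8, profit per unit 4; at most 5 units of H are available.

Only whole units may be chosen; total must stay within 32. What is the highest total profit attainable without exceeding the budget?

77

Q has the best ratio (11/2); taking only Q gives at most 3×11 = 33 (stopped by the supply cap of 3).
Mixing does better — 4×D and 3×Q: cost 26 ≤ 32, profit 4·11 + 3·11 = 77.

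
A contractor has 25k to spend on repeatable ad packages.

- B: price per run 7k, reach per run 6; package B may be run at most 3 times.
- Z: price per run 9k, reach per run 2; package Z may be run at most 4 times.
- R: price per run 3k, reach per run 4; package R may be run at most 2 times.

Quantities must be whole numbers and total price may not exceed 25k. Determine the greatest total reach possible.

R has the best ratio (4/3); taking only R gives at most 2×4 = 8 (stopped by the supply cap of 2).
Mixing does better — 3×B and 1×R: price 24 ≤ 25, reach 3·6 + 1·4 = 22.

22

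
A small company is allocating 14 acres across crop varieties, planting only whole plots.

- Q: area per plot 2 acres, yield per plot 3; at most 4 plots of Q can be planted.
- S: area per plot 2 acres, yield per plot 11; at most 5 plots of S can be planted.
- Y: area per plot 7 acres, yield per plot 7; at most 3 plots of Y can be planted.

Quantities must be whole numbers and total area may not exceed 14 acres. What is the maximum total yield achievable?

61

This is a bounded integer knapsack.
S has the best ratio (11/2); taking only S gives at most 5×11 = 55 (stopped by the supply cap of 5).
Mixing does better — 2×Q and 5×S: area 14 ≤ 14, yield 2·3 + 5·11 = 61.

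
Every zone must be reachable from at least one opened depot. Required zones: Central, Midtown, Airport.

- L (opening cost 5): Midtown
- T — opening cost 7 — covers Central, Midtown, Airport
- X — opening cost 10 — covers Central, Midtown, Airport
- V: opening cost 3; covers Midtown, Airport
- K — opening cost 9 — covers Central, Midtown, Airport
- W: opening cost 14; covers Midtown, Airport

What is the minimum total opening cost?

7

The greedy cost-per-new-zone heuristic would pick V and T for 10, but a cheaper cover exists.
T alone covers Central, Midtown, Airport — every zone.
Total opening cost: 7.
No cover costs less than 7.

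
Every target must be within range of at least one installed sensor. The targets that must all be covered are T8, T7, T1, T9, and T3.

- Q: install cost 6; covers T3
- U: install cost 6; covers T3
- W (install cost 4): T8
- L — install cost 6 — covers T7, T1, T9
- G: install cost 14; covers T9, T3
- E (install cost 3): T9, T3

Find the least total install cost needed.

13

Choose W, L, and E: together they cover T8, T7, T1, T9, T3 — every target.
Total install cost: 4 + 6 + 3 = 13.
No cover costs less than 13.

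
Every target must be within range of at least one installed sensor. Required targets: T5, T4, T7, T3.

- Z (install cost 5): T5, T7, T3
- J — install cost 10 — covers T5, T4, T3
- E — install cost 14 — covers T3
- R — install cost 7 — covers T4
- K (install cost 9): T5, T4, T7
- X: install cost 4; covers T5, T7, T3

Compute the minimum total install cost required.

Choose R and X: together they cover T5, T4, T7, T3 — every target.
Total install cost: 7 + 4 = 11.
No cover costs less than 11.

11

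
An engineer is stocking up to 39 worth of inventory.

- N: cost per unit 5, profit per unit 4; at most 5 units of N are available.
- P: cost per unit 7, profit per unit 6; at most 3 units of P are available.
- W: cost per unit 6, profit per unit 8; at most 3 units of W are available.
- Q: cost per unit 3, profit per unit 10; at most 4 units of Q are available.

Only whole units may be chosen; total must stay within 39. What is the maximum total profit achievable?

Take 1×P, 3×W, and 4×Q: cost 37 ≤ 39, profit 1·6 + 3·8 + 4·10 = 70.
Q has the best ratio (10/3) and is taken to its limit of 4; remaining capacity is filled optimally with the others.

70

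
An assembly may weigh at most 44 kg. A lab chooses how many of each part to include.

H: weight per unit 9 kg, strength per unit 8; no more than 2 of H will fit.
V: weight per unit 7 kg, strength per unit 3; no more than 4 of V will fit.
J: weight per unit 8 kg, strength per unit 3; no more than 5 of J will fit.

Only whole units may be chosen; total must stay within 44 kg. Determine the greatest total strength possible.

Take 2×H and 3×J: weight 42 ≤ 44, strength 2·8 + 3·3 = 25.
H has the best ratio (8/9) and is taken to its limit of 2; remaining capacity is filled optimally with the others.

25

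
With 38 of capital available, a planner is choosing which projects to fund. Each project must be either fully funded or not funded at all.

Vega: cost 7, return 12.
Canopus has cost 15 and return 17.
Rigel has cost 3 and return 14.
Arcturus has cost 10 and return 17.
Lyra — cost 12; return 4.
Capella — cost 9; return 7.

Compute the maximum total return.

Canopus + Rigel + Arcturus + Capella: cost 15 + 3 + 10 + 9 = 37 ≤ 38, return 17 + 14 + 17 + 7 = 55.
Vega + Canopus + Rigel + Arcturus: cost 7 + 15 + 3 + 10 = 35 ≤ 38, return 12 + 17 + 14 + 17 = 60.
Best is Vega, Canopus, Rigel, and Arcturus with total return 60.

60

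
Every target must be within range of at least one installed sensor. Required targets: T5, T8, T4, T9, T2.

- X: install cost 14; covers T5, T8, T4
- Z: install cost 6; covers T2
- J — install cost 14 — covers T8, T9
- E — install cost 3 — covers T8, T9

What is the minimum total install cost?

This is a weighted set-cover instance.
Choose X, Z, and E: together they cover T5, T8, T4, T9, T2 — every target.
Total install cost: 14 + 6 + 3 = 23.
No cover costs less than 23.

23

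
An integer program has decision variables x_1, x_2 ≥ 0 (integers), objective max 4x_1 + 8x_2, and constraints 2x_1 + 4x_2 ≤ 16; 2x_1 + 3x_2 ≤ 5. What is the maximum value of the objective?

12

Relaxing integrality, the LP optimum is 13.33 at (x_1,x_2) = (0, 1.67), which is not an integer point.
(x_1,x_2)=(1,1): 2·1+4·1=6≤16, 2·1+3·1=5≤5, objective 12.
(x_1,x_2)=(0,1): 2·0+4·1=4≤16, 2·0+3·1=3≤5, objective 8.
The best lattice point is (1,1), giving 12.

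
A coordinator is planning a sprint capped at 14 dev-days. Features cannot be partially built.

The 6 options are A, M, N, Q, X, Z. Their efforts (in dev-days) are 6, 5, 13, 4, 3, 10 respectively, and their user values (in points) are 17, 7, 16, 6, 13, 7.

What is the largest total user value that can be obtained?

37

Allowing fractional choices, the relaxed optimum would be about 37.4, but features are indivisible.
A + M + X: effort 6 + 5 + 3 = 14 ≤ 14, user value 17 + 7 + 13 = 37.
A + X: effort 6 + 3 = 9 ≤ 14, user value 17 + 13 = 30.
A + Q + X: effort 6 + 4 + 3 = 13 ≤ 14, user value 17 + 6 + 13 = 36.
Best is A, M, and X with total user value 37.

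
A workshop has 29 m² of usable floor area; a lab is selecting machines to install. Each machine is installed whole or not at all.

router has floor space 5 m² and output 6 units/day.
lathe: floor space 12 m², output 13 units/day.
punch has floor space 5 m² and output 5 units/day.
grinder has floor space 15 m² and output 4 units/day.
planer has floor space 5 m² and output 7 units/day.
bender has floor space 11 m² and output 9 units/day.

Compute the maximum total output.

31

This is a 0-1 knapsack instance.
Allowing fractional choices, the relaxed optimum would be about 32.6, but machines are indivisible.
router + lathe + bender: floor space 5 + 12 + 11 = 28 ≤ 29, output 6 + 13 + 9 = 28.
lathe + planer + bender: floor space 12 + 5 + 11 = 28 ≤ 29, output 13 + 7 + 9 = 29.
router + lathe + punch + planer: floor space 5 + 12 + 5 + 5 = 27 ≤ 29, output 6 + 13 + 5 + 7 = 31.
Best is router, lathe, punch, and planer with total output 31.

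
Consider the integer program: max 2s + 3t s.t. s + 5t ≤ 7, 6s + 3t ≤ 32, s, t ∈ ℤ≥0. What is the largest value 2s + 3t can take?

(s,t)=(5,0): 1·5+5·0=5≤7, 6·5+3·0=30≤32, objective 10.
(s,t)=(4,0): 1·4+5·0=4≤7, 6·4+3·0=24≤32, objective 8.
Maximum is 10 at (s,t)=(5,0).

10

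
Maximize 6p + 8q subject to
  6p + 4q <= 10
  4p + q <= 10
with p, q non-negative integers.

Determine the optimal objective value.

(p,q)=(0,2) is feasible, giving 16.
(p,q)=(1,1) is feasible, giving 14.
(p,q)=(0,1) is feasible, giving 8.
Maximum is 16 at (p,q)=(0,2).

16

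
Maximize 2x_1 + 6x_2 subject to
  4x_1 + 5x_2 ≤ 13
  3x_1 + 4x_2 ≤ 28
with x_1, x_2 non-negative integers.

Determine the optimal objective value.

12

(x_1,x_2)=(0,2): 4·0+5·2=10≤13, 3·0+4·2=8≤28, objective 12.
(x_1,x_2)=(1,1): 4·1+5·1=9≤13, 3·1+4·1=7≤28, objective 8.
(x_1,x_2)=(0,1): 4·0+5·1=5≤13, 3·0+4·1=4≤28, objective 6.
The best lattice point is (0,2), giving 12.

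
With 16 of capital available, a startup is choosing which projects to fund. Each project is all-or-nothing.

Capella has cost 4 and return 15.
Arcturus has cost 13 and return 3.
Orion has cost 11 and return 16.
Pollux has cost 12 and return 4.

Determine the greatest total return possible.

Orion: cost 11 ≤ 16, return 16.
Capella + Pollux: cost 4 + 12 = 16 ≤ 16, return 15 + 4 = 19.
Capella + Orion: cost 4 + 11 = 15 ≤ 16, return 15 + 16 = 31.
Best is Capella and Orion with total return 31.

31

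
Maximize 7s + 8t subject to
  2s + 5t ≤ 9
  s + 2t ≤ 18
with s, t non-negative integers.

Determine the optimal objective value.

28

(s,t)=(4,0): 2·4+5·0=8≤9, 1·4+2·0=4≤18, objective 28.
(s,t)=(3,0): 2·3+5·0=6≤9, 1·3+2·0=3≤18, objective 21.
No feasible integer point exceeds 28.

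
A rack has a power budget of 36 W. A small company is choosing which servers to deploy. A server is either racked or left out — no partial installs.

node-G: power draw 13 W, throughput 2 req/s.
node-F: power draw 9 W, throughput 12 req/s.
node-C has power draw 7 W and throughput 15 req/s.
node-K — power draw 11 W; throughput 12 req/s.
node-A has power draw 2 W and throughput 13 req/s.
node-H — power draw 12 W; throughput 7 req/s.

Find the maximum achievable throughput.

52

node-F + node-C + node-K + node-A: power draw 9 + 7 + 11 + 2 = 29 ≤ 36, throughput 12 + 15 + 12 + 13 = 52.
node-F + node-C + node-A + node-H: power draw 9 + 7 + 2 + 12 = 30 ≤ 36, throughput 12 + 15 + 13 + 7 = 47.
node-C + node-K + node-A + node-H: power draw 7 + 11 + 2 + 12 = 32 ≤ 36, throughput 15 + 12 + 13 + 7 = 47.
Best is node-F, node-C, node-K, and node-A with total throughput 52.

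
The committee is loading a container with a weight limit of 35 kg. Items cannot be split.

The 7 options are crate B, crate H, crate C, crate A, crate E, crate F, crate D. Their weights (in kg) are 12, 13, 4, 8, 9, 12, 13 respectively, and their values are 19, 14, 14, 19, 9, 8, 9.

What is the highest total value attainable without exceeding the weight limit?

Allowing fractional choices, the relaxed optimum would be about 63.8, but items are indivisible.
crate B + crate C + crate A + crate E: weight 12 + 4 + 8 + 9 = 33 ≤ 35, value 19 + 14 + 19 + 9 = 61.
crate B + crate C + crate A: weight 12 + 4 + 8 = 24 ≤ 35, value 19 + 14 + 19 = 52.
crate H + crate C + crate A + crate E: weight 13 + 4 + 8 + 9 = 34 ≤ 35, value 14 + 14 + 19 + 9 = 56.
Best is crate B, crate C, crate A, and crate E with total value 61.

61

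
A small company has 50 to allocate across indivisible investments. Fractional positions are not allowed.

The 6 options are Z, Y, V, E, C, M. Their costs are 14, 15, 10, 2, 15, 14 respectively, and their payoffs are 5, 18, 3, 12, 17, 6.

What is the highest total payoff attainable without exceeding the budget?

53

Y + E + C + M: cost 15 + 2 + 15 + 14 = 46 ≤ 50, payoff 18 + 12 + 17 + 6 = 53.
Z + Y + E + C: cost 14 + 15 + 2 + 15 = 46 ≤ 50, payoff 5 + 18 + 12 + 17 = 52.
Best is Y, E, C, and M with total payoff 53.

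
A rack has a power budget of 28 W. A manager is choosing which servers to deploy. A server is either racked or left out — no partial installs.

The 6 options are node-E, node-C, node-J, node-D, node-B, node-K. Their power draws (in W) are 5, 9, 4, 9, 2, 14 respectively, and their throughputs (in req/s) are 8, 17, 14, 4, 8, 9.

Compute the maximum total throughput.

Take node-E, node-C, node-J, and node-B: power draw 5 + 9 + 4 + 2 = 20 ≤ 28, throughput 8 + 17 + 14 + 8 = 47.
No other feasible combination does better.

47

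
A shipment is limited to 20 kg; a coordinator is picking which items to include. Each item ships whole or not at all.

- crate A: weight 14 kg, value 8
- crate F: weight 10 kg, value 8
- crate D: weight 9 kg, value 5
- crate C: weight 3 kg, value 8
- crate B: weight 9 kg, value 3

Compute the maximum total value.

Allowing fractional choices, the relaxed optimum would be about 20.0, but items are indivisible.
crate A + crate C: weight 14 + 3 = 17 ≤ 20, value 8 + 8 = 16.
crate D + crate C: weight 9 + 3 = 12 ≤ 20, value 5 + 8 = 13.
crate F + crate C: weight 10 + 3 = 13 ≤ 20, value 8 + 8 = 16.
The maximum value is 16; one optimal choice is crate F and crate C.

16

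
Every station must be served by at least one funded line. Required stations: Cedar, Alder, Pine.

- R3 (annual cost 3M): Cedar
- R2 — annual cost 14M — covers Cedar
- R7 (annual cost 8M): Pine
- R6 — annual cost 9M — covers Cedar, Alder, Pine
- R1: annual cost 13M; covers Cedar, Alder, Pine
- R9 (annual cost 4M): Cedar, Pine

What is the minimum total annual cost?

9

The greedy cost-per-new-station heuristic would pick R9 and R6 for 13, but a cheaper cover exists.
R6 alone covers Cedar, Alder, Pine — every station.
Total annual cost: 9.
No cover costs less than 9.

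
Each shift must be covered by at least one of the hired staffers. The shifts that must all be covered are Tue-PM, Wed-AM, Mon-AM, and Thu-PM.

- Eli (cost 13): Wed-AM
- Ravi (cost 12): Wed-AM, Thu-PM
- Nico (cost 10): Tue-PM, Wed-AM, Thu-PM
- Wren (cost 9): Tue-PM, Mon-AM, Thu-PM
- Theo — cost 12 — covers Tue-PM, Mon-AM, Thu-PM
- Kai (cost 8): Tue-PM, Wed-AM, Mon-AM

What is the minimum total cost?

17

This is a weighted set-cover instance.
Choose Wren and Kai: together they cover Tue-PM, Wed-AM, Mon-AM, Thu-PM — every shift.
Total cost: 9 + 8 = 17.
No cover costs less than 17.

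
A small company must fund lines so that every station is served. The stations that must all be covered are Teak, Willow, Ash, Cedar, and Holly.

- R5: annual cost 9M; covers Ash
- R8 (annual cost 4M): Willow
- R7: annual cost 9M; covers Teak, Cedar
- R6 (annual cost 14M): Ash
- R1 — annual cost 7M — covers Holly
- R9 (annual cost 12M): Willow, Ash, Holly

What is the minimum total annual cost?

Choose R7 and R9: together they cover Teak, Willow, Ash, Cedar, Holly — every station.
Total annual cost: 9 + 12 = 21.

21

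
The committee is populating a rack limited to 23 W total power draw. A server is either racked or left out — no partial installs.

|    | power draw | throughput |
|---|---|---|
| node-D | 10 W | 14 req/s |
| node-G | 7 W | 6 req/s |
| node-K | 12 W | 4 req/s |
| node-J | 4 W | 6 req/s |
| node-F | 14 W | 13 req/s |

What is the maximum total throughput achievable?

Take node-D, node-G, and node-J: power draw 10 + 7 + 4 = 21 ≤ 23, throughput 14 + 6 + 6 = 26.
No other feasible combination does better.

26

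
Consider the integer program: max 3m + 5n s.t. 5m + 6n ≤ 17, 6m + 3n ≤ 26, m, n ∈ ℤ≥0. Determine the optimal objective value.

(m,n)=(1,2): 5·1+6·2=17≤17, 6·1+3·2=12≤26, objective 13.
(m,n)=(2,1): 5·2+6·1=16≤17, 6·2+3·1=15≤26, objective 11.
(m,n)=(0,2): 5·0+6·2=12≤17, 6·0+3·2=6≤26, objective 10.
No feasible integer point exceeds 13.

13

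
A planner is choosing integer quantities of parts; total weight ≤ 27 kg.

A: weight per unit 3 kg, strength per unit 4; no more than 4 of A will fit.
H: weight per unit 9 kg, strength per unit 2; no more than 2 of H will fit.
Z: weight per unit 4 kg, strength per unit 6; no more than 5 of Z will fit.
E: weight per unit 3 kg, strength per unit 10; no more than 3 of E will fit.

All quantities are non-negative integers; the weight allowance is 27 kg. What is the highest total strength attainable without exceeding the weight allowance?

This is a bounded integer knapsack.
E has the best ratio (10/3); taking only E gives at most 3×10 = 30 (stopped by the supply cap of 3).
Mixing does better — 2×A, 3×Z, and 3×E: weight 27 ≤ 27, strength 2·4 + 3·6 + 3·10 = 56.

56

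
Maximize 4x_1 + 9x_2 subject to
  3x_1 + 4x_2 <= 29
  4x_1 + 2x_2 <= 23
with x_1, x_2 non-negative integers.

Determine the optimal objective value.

63

The continuous relaxation peaks at (0, 7.25) with value 65.25; rounding to a feasible lattice point costs some objective.
(x_1,x_2)=(0,7) is feasible, giving 63.
(x_1,x_2)=(1,6) is feasible, giving 58.
(x_1,x_2)=(0,6) is feasible, giving 54.
Maximum is 63 at (x_1,x_2)=(0,7).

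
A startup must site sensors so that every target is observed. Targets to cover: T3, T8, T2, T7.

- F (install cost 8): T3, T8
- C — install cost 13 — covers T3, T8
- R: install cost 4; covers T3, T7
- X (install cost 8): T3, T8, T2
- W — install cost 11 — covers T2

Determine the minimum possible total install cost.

12

Choose R and X: together they cover T3, T8, T2, T7 — every target.
Total install cost: 4 + 8 = 12.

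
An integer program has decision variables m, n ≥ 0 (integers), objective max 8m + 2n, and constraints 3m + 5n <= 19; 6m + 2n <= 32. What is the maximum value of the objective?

(m,n)=(5,0): 3·5+5·0=15≤19, 6·5+2·0=30≤32, objective 40.
(m,n)=(4,1): 3·4+5·1=17≤19, 6·4+2·1=26≤32, objective 34.
(m,n)=(4,0): 3·4+5·0=12≤19, 6·4+2·0=24≤32, objective 32.
Maximum is 40 at (m,n)=(5,0).

40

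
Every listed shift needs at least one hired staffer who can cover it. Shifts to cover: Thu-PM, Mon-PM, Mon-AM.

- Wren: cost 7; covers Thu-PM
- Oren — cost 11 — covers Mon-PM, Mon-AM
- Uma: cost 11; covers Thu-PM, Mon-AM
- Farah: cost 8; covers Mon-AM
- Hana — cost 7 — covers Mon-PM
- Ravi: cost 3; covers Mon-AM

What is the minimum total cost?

17

Choose Wren, Hana, and Ravi: together they cover Thu-PM, Mon-PM, Mon-AM — every shift.
Total cost: 7 + 7 + 3 = 17.
No cover costs less than 17.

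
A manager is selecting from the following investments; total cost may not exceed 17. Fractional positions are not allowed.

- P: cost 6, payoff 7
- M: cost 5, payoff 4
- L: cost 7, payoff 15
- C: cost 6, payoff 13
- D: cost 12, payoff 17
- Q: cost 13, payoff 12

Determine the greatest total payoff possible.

Treat it as a binary knapsack problem.
P + M + C: cost 6 + 5 + 6 = 17 ≤ 17, payoff 7 + 4 + 13 = 24.
L + C: cost 7 + 6 = 13 ≤ 17, payoff 15 + 13 = 28.
Best is L and C with total payoff 28.

28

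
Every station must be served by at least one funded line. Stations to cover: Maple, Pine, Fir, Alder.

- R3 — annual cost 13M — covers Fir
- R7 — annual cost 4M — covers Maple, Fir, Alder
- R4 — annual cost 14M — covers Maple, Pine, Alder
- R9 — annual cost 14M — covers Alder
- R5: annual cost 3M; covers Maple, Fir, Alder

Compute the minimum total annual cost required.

17

Choose R4 and R5: together they cover Maple, Pine, Fir, Alder — every station.
Total annual cost: 14 + 3 = 17.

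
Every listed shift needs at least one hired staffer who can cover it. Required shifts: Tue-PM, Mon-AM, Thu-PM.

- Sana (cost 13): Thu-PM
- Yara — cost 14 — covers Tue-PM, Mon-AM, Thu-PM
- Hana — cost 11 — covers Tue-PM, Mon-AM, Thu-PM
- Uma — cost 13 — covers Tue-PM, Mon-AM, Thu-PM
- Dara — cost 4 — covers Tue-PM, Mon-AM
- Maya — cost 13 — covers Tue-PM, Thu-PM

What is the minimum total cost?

This is a weighted set-cover instance.
The greedy cost-per-new-shift heuristic would pick Dara and Hana for 15, but a cheaper cover exists.
Hana alone covers Tue-PM, Mon-AM, Thu-PM — every shift.
Total cost: 11.
No cover costs less than 11.

11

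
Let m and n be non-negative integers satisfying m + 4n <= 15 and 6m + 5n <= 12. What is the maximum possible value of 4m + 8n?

16

(m,n)=(0,2): 1·0+4·2=8≤15, 6·0+5·2=10≤12, objective 16.
(m,n)=(1,1): 1·1+4·1=5≤15, 6·1+5·1=11≤12, objective 12.
Maximum is 16 at (m,n)=(0,2).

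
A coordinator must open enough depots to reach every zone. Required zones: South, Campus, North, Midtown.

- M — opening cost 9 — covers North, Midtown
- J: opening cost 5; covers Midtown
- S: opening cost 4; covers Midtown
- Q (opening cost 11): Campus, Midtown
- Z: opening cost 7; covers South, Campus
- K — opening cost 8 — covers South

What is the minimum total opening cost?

16

The greedy cost-per-new-zone heuristic would pick Z, S, and M for 20, but a cheaper cover exists.
Choose M and Z: together they cover South, Campus, North, Midtown — every zone.
Total opening cost: 9 + 7 = 16.
No cover costs less than 16.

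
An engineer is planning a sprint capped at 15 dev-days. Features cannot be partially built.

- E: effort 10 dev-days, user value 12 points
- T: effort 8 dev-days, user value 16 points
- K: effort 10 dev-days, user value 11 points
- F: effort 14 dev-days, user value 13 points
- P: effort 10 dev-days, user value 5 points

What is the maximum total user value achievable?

16

Treat it as a binary knapsack problem.
Allowing fractional choices, the relaxed optimum would be about 24.4, but features are indivisible.
T: effort 8 ≤ 15, user value 16.
F: effort 14 ≤ 15, user value 13.
E: effort 10 ≤ 15, user value 12.
Best is T with total user value 16.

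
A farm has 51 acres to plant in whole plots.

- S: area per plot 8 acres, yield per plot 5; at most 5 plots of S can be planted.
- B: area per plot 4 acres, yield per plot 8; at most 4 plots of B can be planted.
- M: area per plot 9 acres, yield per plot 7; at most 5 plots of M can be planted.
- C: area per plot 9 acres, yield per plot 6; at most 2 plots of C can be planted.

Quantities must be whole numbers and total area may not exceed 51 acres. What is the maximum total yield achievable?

58

This is a bounded integer knapsack.
B has the best ratio (8/4); taking only B gives at most 4×8 = 32 (stopped by the supply cap of 4).
Mixing does better — 1×S, 4×B, and 3×M: area 51 ≤ 51, yield 1·5 + 4·8 + 3·7 = 58.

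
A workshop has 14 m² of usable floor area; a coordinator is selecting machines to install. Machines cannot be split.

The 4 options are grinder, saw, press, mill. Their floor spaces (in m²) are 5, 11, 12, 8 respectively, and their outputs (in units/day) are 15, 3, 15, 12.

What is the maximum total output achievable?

27

This is an integer program with binary decision variables.
Allowing fractional choices, the relaxed optimum would be about 28.2, but machines are indivisible.
grinder: floor space 5 ≤ 14, output 15.
grinder + mill: floor space 5 + 8 = 13 ≤ 14, output 15 + 12 = 27.
Best is grinder and mill with total output 27.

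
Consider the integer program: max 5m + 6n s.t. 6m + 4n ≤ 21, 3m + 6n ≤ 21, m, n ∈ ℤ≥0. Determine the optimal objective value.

Relaxing integrality, the LP optimum is 24.50 at (m,n) = (1.75, 2.62), which is not an integer point.
(m,n)=(1,3): 6·1+4·3=18≤21, 3·1+6·3=21≤21, objective 23.
(m,n)=(2,2): 6·2+4·2=20≤21, 3·2+6·2=18≤21, objective 22.
(m,n)=(0,3): 6·0+4·3=12≤21, 3·0+6·3=18≤21, objective 18.
(m,n)=(1,2): 6·1+4·2=14≤21, 3·1+6·2=15≤21, objective 17.
Maximum is 23 at (m,n)=(1,3).

23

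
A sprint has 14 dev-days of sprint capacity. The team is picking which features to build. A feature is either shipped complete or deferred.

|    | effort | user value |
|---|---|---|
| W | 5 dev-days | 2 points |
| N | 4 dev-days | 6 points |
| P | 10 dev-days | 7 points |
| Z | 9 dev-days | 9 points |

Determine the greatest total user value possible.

15

This is an integer program with binary decision variables.
W + Z: effort 5 + 9 = 14 ≤ 14, user value 2 + 9 = 11.
N + P: effort 4 + 10 = 14 ≤ 14, user value 6 + 7 = 13.
N + Z: effort 4 + 9 = 13 ≤ 14, user value 6 + 9 = 15.
Best is N and Z with total user value 15.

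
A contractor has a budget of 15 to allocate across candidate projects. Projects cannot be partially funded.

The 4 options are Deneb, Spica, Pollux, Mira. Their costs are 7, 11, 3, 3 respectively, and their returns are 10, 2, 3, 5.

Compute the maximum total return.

18

Allowing fractional choices, the relaxed optimum would be about 18.4, but projects are indivisible.
Deneb + Mira: cost 7 + 3 = 10 ≤ 15, return 10 + 5 = 15.
Deneb + Pollux + Mira: cost 7 + 3 + 3 = 13 ≤ 15, return 10 + 3 + 5 = 18.
Deneb + Pollux: cost 7 + 3 = 10 ≤ 15, return 10 + 3 = 13.
Best is Deneb, Pollux, and Mira with total return 18.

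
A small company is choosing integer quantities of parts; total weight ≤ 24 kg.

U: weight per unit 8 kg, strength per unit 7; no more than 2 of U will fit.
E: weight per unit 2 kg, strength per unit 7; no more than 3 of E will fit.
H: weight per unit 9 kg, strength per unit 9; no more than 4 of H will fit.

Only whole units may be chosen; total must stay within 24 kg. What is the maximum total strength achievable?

Take 3×E and 2×H: weight 24 ≤ 24, strength 3·7 + 2·9 = 39.
E has the best ratio (7/2) and is taken to its limit of 3; remaining capacity is filled optimally with the others.

39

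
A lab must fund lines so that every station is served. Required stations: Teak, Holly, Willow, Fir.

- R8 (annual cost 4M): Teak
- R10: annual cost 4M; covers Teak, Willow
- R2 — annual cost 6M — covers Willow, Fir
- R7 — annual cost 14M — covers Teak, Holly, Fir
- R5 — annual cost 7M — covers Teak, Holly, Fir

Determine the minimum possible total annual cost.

Choose R10 and R5: together they cover Teak, Holly, Willow, Fir — every station.
Total annual cost: 4 + 7 = 11.
No cover costs less than 11.

11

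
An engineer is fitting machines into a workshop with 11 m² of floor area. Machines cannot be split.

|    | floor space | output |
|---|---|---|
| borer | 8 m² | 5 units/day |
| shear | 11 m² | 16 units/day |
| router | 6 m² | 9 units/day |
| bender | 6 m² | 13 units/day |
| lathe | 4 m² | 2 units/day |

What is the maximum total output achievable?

shear: floor space 11 ≤ 11, output 16.
bender: floor space 6 ≤ 11, output 13.
bender + lathe: floor space 6 + 4 = 10 ≤ 11, output 13 + 2 = 15.
Best is shear with total output 16.

16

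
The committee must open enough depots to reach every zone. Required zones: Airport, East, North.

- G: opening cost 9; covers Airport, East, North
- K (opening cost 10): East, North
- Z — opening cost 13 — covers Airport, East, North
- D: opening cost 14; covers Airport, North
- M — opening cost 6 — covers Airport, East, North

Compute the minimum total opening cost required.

This is an integer covering problem.
M alone covers Airport, East, North — every zone.
Total opening cost: 6.
No cover costs less than 6.

6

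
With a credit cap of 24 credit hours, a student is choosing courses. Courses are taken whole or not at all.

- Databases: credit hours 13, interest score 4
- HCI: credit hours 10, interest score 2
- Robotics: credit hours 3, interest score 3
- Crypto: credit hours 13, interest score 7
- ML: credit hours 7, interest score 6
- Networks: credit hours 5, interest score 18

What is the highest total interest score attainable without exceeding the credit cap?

Robotics + ML + Networks: credit hours 3 + 7 + 5 = 15 ≤ 24, interest score 3 + 6 + 18 = 27.
Robotics + Crypto + Networks: credit hours 3 + 13 + 5 = 21 ≤ 24, interest score 3 + 7 + 18 = 28.
HCI + ML + Networks: credit hours 10 + 7 + 5 = 22 ≤ 24, interest score 2 + 6 + 18 = 26.
Best is Robotics, Crypto, and Networks with total interest score 28.

28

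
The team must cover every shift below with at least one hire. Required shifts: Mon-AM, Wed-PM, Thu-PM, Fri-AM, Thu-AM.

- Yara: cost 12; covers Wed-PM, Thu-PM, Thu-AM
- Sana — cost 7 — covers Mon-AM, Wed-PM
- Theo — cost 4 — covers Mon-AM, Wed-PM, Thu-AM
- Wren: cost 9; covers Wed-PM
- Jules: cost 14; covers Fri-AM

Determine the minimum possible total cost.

30

This is an integer covering problem.
Choose Yara, Theo, and Jules: together they cover Mon-AM, Wed-PM, Thu-PM, Fri-AM, Thu-AM — every shift.
Total cost: 12 + 4 + 14 = 30.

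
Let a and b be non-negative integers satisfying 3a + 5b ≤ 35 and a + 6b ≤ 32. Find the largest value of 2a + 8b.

44

The continuous relaxation peaks at (3.85, 4.69) with value 45.23; rounding to a feasible lattice point costs some objective.
(a,b)=(2,5): 3·2+5·5=31≤35, 1·2+6·5=32≤32, objective 44.
(a,b)=(1,5): 3·1+5·5=28≤35, 1·1+6·5=31≤32, objective 42.
(a,b)=(4,4): 3·4+5·4=32≤35, 1·4+6·4=28≤32, objective 40.
The best lattice point is (2,5), giving 44.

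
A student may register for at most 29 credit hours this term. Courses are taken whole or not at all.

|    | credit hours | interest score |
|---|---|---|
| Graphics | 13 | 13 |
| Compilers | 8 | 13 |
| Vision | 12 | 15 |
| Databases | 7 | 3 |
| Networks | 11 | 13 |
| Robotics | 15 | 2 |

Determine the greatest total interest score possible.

31

Take Compilers, Vision, and Databases: credit hours 8 + 12 + 7 = 27 ≤ 29, interest score 13 + 15 + 3 = 31.
No other feasible combination does better.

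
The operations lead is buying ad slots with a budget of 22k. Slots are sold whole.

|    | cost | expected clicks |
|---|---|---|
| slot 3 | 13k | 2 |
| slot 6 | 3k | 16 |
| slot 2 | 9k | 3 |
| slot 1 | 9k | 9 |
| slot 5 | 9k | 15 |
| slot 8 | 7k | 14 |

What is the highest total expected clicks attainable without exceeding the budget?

slot 6 + slot 5 + slot 8: cost 3 + 9 + 7 = 19 ≤ 22, expected clicks 16 + 15 + 14 = 45.
slot 6 + slot 1 + slot 5: cost 3 + 9 + 9 = 21 ≤ 22, expected clicks 16 + 9 + 15 = 40.
Best is slot 6, slot 5, and slot 8 with total expected clicks 45.

45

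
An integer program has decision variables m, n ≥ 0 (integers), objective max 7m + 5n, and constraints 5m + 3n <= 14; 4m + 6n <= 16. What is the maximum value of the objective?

19

The continuous relaxation peaks at (2, 1.33) with value 20.67; rounding to a feasible lattice point costs some objective.
(m,n)=(2,1): 5·2+3·1=13≤14, 4·2+6·1=14≤16, objective 19.
(m,n)=(1,2): 5·1+3·2=11≤14, 4·1+6·2=16≤16, objective 17.
(m,n)=(2,0): 5·2+3·0=10≤14, 4·2+6·0=8≤16, objective 14.
The best lattice point is (2,1), giving 19.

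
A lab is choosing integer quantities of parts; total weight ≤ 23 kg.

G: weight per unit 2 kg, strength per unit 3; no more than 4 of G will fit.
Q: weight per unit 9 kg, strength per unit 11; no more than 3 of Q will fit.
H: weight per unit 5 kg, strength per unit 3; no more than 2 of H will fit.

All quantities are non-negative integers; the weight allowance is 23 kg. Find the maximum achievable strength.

This is a bounded integer knapsack.
Take 2×G and 2×Q: weight 22 ≤ 23, strength 2·3 + 2·11 = 28.
No other integer combination yields more.

28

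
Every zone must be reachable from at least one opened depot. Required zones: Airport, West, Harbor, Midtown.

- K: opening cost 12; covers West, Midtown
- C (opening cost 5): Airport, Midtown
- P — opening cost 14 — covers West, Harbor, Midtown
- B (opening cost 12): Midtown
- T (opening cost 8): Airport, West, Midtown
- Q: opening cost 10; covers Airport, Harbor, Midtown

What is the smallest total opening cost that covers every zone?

The greedy cost-per-new-zone heuristic would pick C and P for 19, but a cheaper cover exists.
Choose T and Q: together they cover Airport, West, Harbor, Midtown — every zone.
Total opening cost: 8 + 10 = 18.
No cover costs less than 18.

18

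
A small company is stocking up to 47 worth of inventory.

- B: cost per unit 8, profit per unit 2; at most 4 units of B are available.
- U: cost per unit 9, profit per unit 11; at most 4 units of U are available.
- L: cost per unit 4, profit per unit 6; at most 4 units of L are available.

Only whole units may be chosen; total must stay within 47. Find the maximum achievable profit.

57

Take 3×U and 4×L: cost 43 ≤ 47, profit 3·11 + 4·6 = 57.
L has the best ratio (6/4) and is taken to its limit of 4; remaining capacity is filled optimally with the others.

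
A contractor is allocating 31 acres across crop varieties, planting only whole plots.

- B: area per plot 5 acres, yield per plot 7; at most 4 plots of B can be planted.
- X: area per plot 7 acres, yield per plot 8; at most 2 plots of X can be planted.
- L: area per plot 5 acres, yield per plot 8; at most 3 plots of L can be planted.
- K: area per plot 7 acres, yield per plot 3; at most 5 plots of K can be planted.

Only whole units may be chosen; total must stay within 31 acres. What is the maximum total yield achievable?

45

L has the best ratio (8/5); taking only L gives at most 3×8 = 24 (stopped by the supply cap of 3).
Mixing does better — 3×B and 3×L: area 30 ≤ 31, yield 3·7 + 3·8 = 45.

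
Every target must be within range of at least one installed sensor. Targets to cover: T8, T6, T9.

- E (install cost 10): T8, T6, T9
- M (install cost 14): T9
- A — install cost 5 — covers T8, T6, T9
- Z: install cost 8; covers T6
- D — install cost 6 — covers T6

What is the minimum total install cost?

A alone covers T8, T6, T9 — every target.
Total install cost: 5.
No cover costs less than 5.

5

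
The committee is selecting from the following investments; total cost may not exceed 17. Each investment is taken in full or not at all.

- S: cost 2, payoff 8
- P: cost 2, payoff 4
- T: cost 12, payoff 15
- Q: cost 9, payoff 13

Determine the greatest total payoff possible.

27

This is an integer program with binary decision variables.
Take S, P, and T: cost 2 + 2 + 12 = 16 ≤ 17, payoff 8 + 4 + 15 = 27.
No other feasible combination does better.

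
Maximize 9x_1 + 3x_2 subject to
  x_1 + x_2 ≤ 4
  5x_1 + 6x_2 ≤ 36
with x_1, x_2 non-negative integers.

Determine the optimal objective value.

(x_1,x_2)=(4,0): 1·4+1·0=4≤4, 5·4+6·0=20≤36, objective 36.
(x_1,x_2)=(3,1): 1·3+1·1=4≤4, 5·3+6·1=21≤36, objective 30.
(x_1,x_2)=(3,0): 1·3+1·0=3≤4, 5·3+6·0=15≤36, objective 27.
No feasible integer point exceeds 36.

36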